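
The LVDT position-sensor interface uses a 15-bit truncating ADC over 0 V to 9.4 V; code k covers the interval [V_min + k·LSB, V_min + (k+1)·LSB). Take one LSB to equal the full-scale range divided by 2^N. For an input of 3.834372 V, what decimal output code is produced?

13366

V_FS = 9.4 V. LSB = 9.4 V / 2^15 ≈ 286.9 µV.
(V_in − V_min) × 2^15/range = (3.834372 − (0)) × 32768/9.4 = 13366.458.
Floor → code = 13366.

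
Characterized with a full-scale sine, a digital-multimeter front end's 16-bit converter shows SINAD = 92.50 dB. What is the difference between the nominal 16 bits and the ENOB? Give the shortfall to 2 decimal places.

Effective bits = (92.50 − 1.76)/6.02 = 15.0731.
16 − 15.0731 = 0.93 bits below nominal.

0.93 bits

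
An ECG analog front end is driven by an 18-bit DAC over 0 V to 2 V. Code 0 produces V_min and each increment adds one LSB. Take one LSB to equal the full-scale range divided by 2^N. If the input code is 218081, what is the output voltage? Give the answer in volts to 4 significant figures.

Range is 2 V. LSB = 2 V / 2^18.
V_out = 0 + 218081 × (2/262144) V
      = 0 + 1.66383 = 1.66383 V.

1.664 V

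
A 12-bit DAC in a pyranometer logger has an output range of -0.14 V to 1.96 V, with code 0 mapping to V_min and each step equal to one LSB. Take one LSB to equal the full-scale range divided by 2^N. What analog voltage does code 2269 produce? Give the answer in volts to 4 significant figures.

1.023 V

Span: 1.96 V − (-0.14 V) = 2.1 V. LSB = 2.1 V / 2^12.
V_out = -0.14 + 2269 × (2.1/4096) V
      = -0.14 + 1.16331 = 1.02331 V.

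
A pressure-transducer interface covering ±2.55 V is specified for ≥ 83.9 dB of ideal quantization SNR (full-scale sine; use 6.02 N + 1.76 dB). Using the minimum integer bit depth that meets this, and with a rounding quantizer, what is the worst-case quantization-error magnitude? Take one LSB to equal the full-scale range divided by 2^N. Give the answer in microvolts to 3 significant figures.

156 µV

Full-scale range = 2.55 V − (-2.55 V) = 5.1 V.
N ≥ (83.9 − 1.76)/6.02 = 13.645 → N_min = 14.
LSB = 5.1 V / 2^14 = 311.28 µV.
Half an LSB is 156 µV.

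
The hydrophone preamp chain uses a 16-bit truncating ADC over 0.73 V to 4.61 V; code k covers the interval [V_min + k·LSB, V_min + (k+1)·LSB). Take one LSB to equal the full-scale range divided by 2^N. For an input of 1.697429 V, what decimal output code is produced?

16340

The full-scale span is 4.61 − (0.73) = 3.88 V. LSB = 3.88 V / 2^16 ≈ 59.20 µV.
code = ⌊(V_in − V_min)/LSB⌋ = ⌊(V_in − V_min) × 2^16 / range⌋
     = ⌊(1.697429 − (0.73)) × 65536 / 3.88⌋ = ⌊0.967429 × 65536/3.88⌋
     = ⌊16340.574⌋ = 16340.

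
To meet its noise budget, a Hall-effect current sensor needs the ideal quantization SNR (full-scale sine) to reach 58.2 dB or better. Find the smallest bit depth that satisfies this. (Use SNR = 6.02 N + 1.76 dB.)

Solving 6.02 N ≥ 58.2 − 1.76: N ≥ 9.375. Round up → N = 10.

10 bits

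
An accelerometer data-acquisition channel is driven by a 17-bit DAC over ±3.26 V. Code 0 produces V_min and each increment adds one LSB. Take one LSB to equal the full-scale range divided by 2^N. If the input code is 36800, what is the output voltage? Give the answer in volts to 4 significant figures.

Full-scale range = 3.26 V − (-3.26 V) = 6.52 V. LSB = 6.52 V / 2^17.
V_out = V_min + code × LSB = -3.26 V + 36800 × 6.52 V / 131072
      = -3.26 + 1.83057 = -1.42943 V.

-1.429 V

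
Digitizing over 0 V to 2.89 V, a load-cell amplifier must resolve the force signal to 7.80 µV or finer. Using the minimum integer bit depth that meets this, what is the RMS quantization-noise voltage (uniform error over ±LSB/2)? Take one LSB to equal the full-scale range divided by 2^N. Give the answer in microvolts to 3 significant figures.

Full-scale range = 2.89 V.
2.89 V / 7.80 µV = 370500. Since 2^18 = 262144 and 2^19 = 524288, N = 19.
One LSB is 2.89 V / 524288 = 5.5122 µV.
σ_q = LSB/√12 = 5.5122 µV/3.4641 = 1.59 µV.

1.59 µV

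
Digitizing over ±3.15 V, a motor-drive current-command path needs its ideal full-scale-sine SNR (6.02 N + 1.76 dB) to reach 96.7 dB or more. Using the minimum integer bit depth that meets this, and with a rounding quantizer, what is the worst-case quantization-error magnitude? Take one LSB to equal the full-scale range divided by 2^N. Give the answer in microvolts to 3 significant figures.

48.1 µV

Span: 3.15 V − (-3.15 V) = 6.3 V.
6.02 N + 1.76 ≥ 96.7 gives N ≥ 15.771, so the minimum integer is 16.
LSB = 6.3 V / 2^16 = 96.130 µV.
|e|_max = LSB/2 = 48.1 µV.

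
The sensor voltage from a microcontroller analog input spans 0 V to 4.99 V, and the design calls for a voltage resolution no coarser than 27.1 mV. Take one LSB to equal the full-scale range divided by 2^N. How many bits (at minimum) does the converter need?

8 bits

Full-scale range = 4.99 V.
Need 2^N ≥ 4.99 V / 27.1 mV = 184.1 → N_min = 8.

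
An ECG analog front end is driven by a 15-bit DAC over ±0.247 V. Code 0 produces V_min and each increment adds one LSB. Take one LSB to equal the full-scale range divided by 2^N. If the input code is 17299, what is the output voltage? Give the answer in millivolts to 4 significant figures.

13.79 mV

Span: 0.247 V − (-0.247 V) = 0.494 V. LSB = 0.494 V / 2^15.
Output = V_min + (17299/32768) × range = -0.247 + 0.527924 × 0.494 V
      = -0.247 V + 0.260794 V = 0.0137943 V.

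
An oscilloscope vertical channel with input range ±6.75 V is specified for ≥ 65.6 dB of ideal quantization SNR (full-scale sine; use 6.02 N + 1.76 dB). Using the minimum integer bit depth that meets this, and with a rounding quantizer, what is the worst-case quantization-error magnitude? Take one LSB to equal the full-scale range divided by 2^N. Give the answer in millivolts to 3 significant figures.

3.30 mV

The full-scale span is 6.75 − (-6.75) = 13.5 V.
Solving 6.02 N ≥ 65.6 − 1.76: N ≥ 10.605. Round up → N = 11.
One LSB is 13.5 V / 2048 = 6.5918 mV.
|e|_max = LSB/2 = 3.30 mV.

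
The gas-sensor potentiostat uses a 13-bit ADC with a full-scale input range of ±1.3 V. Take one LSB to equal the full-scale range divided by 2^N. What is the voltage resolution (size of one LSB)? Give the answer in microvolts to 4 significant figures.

317.4 µV

Full-scale range = 1.3 V − (-1.3 V) = 2.6 V.
There are 2^13 = 8192 steps.
Step size = 2.6/8192 V = 317.4 µV.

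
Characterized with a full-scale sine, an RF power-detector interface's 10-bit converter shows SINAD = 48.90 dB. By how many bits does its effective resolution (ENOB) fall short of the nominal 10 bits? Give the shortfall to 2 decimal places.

N_eff = (48.90 − 1.76)/6.02 = 7.8306 bits.
Shortfall = 10 − 7.8306 = 2.1694 bits.

2.17 bits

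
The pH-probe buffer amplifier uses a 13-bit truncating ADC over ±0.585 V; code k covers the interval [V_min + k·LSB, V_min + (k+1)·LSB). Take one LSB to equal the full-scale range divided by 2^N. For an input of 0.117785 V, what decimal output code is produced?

Full-scale range = 0.585 V − (-0.585 V) = 1.17 V. LSB = 1.17 V / 2^13 ≈ 142.8 µV.
code = ⌊(V_in − V_min)/LSB⌋ = ⌊(V_in − V_min) × 2^13 / range⌋
     = ⌊(0.117785 − (-0.585)) × 8192 / 1.17⌋ = ⌊0.702785 × 8192/1.17⌋
     = ⌊4920.696⌋ = 4920.

4920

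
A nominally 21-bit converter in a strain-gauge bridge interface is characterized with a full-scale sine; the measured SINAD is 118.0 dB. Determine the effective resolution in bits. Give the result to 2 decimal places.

19.31 bits

ENOB = (SINAD − 1.76) / 6.02 = (118.0 − 1.76) / 6.02 = 116.24 / 6.02 = 19.3090.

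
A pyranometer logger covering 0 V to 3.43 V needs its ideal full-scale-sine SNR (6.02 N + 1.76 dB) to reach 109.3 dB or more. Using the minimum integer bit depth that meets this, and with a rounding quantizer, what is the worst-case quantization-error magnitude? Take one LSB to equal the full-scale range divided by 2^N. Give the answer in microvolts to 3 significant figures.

Span = 3.43 V.
6.02 N + 1.76 ≥ 109.3 gives N ≥ 17.864, so the minimum integer is 18.
One LSB is 3.43 V / 262144 = 13.084 µV.
Max error for round-to-nearest is LSB/2 = 6.54 µV.

6.54 µV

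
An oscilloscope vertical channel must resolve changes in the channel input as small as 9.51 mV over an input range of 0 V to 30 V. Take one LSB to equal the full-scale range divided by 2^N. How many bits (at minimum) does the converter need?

12 bits

Span = 30 V.
Required number of levels: 30/9.51 mV = 3154.6; smallest N with 2^N ≥ that is 12.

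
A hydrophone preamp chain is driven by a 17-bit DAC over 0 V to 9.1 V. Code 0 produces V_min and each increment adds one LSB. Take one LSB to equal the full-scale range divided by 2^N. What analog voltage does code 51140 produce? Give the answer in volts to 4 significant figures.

3.551 V

Span = 9.1 V. LSB = 9.1 V / 2^17.
V_out = 0 + 51140 × (9.1/131072) V
      = 0 + 3.55052 = 3.55052 V.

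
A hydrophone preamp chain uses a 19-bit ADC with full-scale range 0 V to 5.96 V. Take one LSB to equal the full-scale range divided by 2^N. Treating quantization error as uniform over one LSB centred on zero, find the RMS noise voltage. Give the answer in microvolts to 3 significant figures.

V_FS = 5.96 V.
LSB = 5.96 V / 2^19 = 11.368 µV.
V_rms = LSB/√12 = 11.368 µV / √12 = 3.28 µV.

3.28 µV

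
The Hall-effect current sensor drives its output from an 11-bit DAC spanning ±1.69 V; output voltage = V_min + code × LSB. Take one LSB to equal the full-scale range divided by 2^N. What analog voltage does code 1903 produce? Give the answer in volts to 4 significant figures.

Range = 1.69 − (-1.69) = 3.38 V. LSB = 3.38 V / 2^11.
V_out = -1.69 + 1903 × (3.38/2048) V
      = -1.69 V + 3.14069 V = 1.45069 V.

1.451 V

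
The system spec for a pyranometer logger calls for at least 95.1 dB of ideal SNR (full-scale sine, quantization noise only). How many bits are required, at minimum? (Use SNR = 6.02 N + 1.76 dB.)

16 bits

Solving 6.02 N ≥ 95.1 − 1.76: N ≥ 15.505. Round up → N = 16.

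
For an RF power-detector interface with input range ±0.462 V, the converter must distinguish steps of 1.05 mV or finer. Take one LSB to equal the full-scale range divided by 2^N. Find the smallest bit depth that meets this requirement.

Range = 0.462 − (-0.462) = 0.924 V.
Need 2^N ≥ 0.924 V / 1.05 mV = 880.0 → N_min = 10.

10 bits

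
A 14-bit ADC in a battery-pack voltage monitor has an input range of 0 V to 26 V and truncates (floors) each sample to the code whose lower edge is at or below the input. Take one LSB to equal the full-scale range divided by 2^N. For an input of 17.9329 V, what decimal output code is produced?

11300

Span = 26 V. LSB = 26 V / 2^14 ≈ 1.587 mV.
code = ⌊(V_in − V_min)/LSB⌋ = ⌊(V_in − V_min) × 2^14 / range⌋
     = ⌊(17.9329 − (0)) × 16384 / 26⌋ = ⌊17.9329 × 16384/26⌋
     = ⌊11300.486⌋ = 11300.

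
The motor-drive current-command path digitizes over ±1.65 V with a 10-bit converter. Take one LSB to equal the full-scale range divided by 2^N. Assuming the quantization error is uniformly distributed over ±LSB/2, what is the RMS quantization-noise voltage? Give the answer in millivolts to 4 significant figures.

Full-scale range = 1.65 V − (-1.65 V) = 3.3 V.
LSB = 3.3 V ÷ 2^10 = 3.3/1024 V = 3.22266 mV.
RMS of a uniform error over width LSB is LSB/√12 = 0.9303 mV.

0.9303 mV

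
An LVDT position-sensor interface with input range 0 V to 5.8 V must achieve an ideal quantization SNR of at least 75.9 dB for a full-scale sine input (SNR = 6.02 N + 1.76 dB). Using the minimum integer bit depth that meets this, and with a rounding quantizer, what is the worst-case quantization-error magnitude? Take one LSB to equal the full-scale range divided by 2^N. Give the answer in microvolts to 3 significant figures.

354 µV

V_FS = 5.8 V.
6.02 N + 1.76 ≥ 75.9 gives N ≥ 12.316, so the minimum integer is 13.
One LSB is 5.8 V / 8192 = 0.70801 mV.
Max error for round-to-nearest is LSB/2 = 354 µV.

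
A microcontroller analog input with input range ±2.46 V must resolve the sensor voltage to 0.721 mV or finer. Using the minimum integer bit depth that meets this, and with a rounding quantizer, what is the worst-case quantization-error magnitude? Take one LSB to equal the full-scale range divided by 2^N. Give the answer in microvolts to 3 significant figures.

Range = 2.46 − (-2.46) = 4.92 V.
4.92 V / 0.721 mV = 6824. Since 2^12 = 4096 and 2^13 = 8192, N = 13.
Step size = 4.92/8192 V = 0.60059 mV.
Max error for round-to-nearest is LSB/2 = 300 µV.

300 µV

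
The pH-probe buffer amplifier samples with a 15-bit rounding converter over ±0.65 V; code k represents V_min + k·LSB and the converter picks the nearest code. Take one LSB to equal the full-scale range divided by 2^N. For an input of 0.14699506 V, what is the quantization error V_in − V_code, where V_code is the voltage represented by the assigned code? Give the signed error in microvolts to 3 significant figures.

Span: 0.65 V − (-0.65 V) = 1.3 V. LSB = 1.3 V / 2^15 ≈ 39.67 µV.
(V_in − V_min)/LSB = (0.14699506 − (-0.65)) × 32768/1.3 = 20089.1801 → nearest code k = 20089.
V_code = V_min + k × range/2^15 = -0.65 + 20089 × 1.3/32768 = 0.14698791504 V.
V_in − V_code = 0.14699506 − (0.14698791504) = +7.14 µV.

+7.14 µV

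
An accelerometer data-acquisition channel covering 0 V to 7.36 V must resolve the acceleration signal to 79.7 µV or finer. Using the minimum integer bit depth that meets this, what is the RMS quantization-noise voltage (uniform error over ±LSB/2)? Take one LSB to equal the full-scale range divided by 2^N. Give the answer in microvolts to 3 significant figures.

16.2 µV

Full-scale range = 7.36 V.
Need 2^N ≥ 7.36 V / 79.7 µV = 92350 → N_min = 17.
LSB = 7.36 V ÷ 2^17 = 7.36/131072 V = 56.152 µV.
σ_q = LSB/√12 = 56.152 µV/3.4641 = 16.2 µV.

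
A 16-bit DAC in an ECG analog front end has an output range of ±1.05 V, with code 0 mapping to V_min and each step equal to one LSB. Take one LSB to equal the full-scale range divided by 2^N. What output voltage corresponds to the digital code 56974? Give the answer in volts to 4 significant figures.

0.7756 V

The full-scale span is 1.05 − (-1.05) = 2.1 V. LSB = 2.1 V / 2^16.
Output = V_min + (56974/65536) × range = -1.05 + 0.869354 × 2.1 V
      = -1.05 V + 1.82564 V = 0.775644 V.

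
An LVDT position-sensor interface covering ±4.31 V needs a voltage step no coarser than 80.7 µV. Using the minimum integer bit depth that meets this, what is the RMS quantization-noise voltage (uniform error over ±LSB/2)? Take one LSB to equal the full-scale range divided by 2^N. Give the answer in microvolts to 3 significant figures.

19.0 µV

Range = 4.31 − (-4.31) = 8.62 V.
Required number of levels: 8.62/80.7 µV = 106820; smallest N with 2^N ≥ that is 17.
One LSB is 8.62 V / 131072 = 65.765 µV.
RMS noise = LSB/√12 = 19.0 µV.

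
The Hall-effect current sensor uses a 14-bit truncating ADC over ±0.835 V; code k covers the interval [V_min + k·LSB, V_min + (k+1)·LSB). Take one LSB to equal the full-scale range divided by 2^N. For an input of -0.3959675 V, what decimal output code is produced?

4307

Range = 0.835 − (-0.835) = 1.67 V. LSB = 1.67 V / 2^14 ≈ 101.9 µV.
V_in − V_min = -0.3959675 − (-0.835) = 0.4390325 V.
Divide by LSB: 0.4390325 × 16384/1.67 = 4307.2506.
Truncating gives code 4307.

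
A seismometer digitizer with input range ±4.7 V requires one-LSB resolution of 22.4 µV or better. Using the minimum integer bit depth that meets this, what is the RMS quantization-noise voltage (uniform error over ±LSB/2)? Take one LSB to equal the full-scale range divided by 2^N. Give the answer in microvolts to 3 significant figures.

5.18 µV

The full-scale span is 4.7 − (-4.7) = 9.4 V.
Need 2^N ≥ 9.4 V / 22.4 µV = 419600 → N_min = 19.
Step size = 9.4/524288 V = 17.929 µV.
σ_q = LSB/√12 = 17.929 µV/3.4641 = 5.18 µV.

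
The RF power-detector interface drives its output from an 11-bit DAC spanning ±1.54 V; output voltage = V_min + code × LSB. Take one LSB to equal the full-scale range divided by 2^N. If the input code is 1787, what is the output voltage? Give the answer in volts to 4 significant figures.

1.147 V

Full-scale range = 1.54 V − (-1.54 V) = 3.08 V. LSB = 3.08 V / 2^11.
V_out = V_min + code × LSB = -1.54 V + 1787 × 3.08 V / 2048
      = -1.54 + 2.68748 = 1.14748 V.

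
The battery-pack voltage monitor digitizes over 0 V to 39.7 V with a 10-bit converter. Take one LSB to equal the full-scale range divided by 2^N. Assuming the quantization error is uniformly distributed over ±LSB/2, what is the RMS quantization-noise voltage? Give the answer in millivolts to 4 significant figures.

11.19 mV

V_FS = 39.7 V.
LSB = 39.7 V ÷ 2^10 = 39.7/1024 V = 38.7695 mV.
RMS of a uniform error over width LSB is LSB/√12 = 11.19 mV.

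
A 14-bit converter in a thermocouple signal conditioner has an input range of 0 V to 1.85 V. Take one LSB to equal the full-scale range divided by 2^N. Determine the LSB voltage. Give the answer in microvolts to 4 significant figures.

Span = 1.85 V.
There are 2^14 = 16384 steps.
One LSB is 1.85 V / 16384 = 112.9 µV.

112.9 µV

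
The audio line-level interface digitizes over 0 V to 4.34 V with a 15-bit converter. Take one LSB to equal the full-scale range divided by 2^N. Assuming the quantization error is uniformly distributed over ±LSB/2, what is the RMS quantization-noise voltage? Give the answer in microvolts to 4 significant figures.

38.23 µV

Range is 4.34 V.
One LSB is 4.34 V / 32768 = 132.446 µV.
For a uniform distribution on [−LSB/2, +LSB/2], V_rms = LSB/√12 = 132.446 µV/3.4641 = 38.23 µV.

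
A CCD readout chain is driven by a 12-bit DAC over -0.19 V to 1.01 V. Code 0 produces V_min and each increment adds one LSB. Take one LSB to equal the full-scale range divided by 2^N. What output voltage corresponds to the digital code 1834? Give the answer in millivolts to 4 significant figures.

Span: 1.01 V − (-0.19 V) = 1.2 V. LSB = 1.2 V / 2^12.
Output = V_min + (1834/4096) × range = -0.19 + 0.447754 × 1.2 V
      = -0.19 V + 0.537305 V = 0.347305 V.

347.3 mV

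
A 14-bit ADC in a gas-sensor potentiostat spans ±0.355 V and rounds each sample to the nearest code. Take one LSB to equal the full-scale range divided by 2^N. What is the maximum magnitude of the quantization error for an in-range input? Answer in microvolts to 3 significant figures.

Span: 0.355 V − (-0.355 V) = 0.71 V.
LSB = 0.71 V / 2^14 = 43.335 µV.
A rounding quantizer has |error| ≤ LSB/2 = 21.7 µV.

21.7 µV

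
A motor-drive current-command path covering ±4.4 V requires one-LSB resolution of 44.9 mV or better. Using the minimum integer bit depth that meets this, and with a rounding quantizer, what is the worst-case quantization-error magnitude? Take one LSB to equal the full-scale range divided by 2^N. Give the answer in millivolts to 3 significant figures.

Full-scale range = 4.4 V − (-4.4 V) = 8.8 V.
8.8 V / 44.9 mV = 196.0. Since 2^7 = 128 and 2^8 = 256, N = 8.
One LSB is 8.8 V / 256 = 34.375 mV.
Half an LSB is 17.2 mV.

17.2 mV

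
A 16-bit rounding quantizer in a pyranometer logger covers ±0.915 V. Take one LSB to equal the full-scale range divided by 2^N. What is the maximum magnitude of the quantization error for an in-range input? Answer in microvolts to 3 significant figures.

14.0 µV

Full-scale range = 0.915 V − (-0.915 V) = 1.83 V.
One LSB is 1.83 V / 65536 = 27.924 µV.
A rounding quantizer has |error| ≤ LSB/2 = 14.0 µV.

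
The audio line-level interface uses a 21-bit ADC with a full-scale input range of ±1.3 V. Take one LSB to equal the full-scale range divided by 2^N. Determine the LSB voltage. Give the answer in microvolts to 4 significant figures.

1.240 µV

Span: 1.3 V − (-1.3 V) = 2.6 V.
Number of codes = 2^21 = 2097152.
LSB = 2.6 V / 2^21 = 1.240 µV.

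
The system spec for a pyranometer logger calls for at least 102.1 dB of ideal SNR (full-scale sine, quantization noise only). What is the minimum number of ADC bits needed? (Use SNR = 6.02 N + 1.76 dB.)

17 bits

Required N = ⌈(102.1 − 1.76)/6.02⌉ = ⌈16.668⌉ = 17.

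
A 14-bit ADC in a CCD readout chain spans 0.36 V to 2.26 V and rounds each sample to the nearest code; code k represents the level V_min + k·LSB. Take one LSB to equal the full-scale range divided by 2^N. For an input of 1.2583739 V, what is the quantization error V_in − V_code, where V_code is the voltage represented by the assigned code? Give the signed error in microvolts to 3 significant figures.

Range = 2.26 − (0.36) = 1.9 V. LSB = 1.9 V / 2^14 ≈ 116.0 µV.
(V_in − V_min)/LSB = (1.2583739 − (0.36)) × 16384/1.9 = 7746.8200 → nearest code k = 7747.
Reconstructed level: 0.36 + 7747 × 1.9/16384 V = 1.2583947754 V.
e = 1.2583739 − (1.2583947754) = −20.9 µV.

−20.9 µV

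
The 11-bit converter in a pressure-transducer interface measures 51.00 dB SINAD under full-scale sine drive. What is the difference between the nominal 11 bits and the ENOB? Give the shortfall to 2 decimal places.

ENOB = (SINAD − 1.76)/6.02 = (51.00 − 1.76)/6.02 = 8.1794 bits.
Lost resolution: 11 − 8.1794 = 2.8206 bits.

2.82 bits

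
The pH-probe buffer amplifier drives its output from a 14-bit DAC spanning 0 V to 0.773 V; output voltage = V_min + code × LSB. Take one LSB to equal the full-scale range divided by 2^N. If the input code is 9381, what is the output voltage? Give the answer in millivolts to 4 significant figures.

V_FS = 0.773 V. LSB = 0.773 V / 2^14.
Output = V_min + (9381/16384) × range = 0 + 0.572571 × 0.773 V
      = 0 + 0.442597 = 0.442597 V.

442.6 mV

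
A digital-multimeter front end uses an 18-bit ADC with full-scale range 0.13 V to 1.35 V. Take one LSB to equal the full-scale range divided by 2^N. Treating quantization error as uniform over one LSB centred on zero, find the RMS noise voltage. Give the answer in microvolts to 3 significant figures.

Span: 1.35 V − (0.13 V) = 1.22 V.
LSB = 1.22 V ÷ 2^18 = 1.22/262144 V = 4.6539 µV.
RMS of a uniform error over width LSB is LSB/√12 = 1.34 µV.

1.34 µV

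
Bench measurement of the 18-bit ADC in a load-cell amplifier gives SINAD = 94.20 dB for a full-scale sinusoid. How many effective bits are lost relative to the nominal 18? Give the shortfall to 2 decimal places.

Effective bits = (94.20 − 1.76)/6.02 = 15.3555.
Shortfall = 18 − 15.3555 = 2.6445 bits.

2.64 bits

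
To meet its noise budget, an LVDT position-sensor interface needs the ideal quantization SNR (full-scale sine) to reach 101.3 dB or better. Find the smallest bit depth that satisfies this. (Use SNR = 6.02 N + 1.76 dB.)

17 bits

Solving 6.02 N ≥ 101.3 − 1.76: N ≥ 16.535. Round up → N = 17.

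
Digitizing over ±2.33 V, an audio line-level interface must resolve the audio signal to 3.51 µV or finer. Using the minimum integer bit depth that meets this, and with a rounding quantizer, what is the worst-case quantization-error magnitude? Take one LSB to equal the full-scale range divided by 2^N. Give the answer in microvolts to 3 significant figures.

The full-scale span is 2.33 − (-2.33) = 4.66 V.
Need 2^N ≥ 4.66 V / 3.51 µV = 1.328e6 → N_min = 21.
Step size = 4.66/2097152 V = 2.2221 µV.
|e|_max = LSB/2 = 1.11 µV.

1.11 µV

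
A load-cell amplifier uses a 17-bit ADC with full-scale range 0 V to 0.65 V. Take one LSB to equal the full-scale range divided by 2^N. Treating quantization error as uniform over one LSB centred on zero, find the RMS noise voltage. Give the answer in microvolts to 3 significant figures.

1.43 µV

Range is 0.65 V.
LSB = 0.65 V / 2^17 = 4.9591 µV.
V_rms = LSB/√12 = 4.9591 µV / √12 = 1.43 µV.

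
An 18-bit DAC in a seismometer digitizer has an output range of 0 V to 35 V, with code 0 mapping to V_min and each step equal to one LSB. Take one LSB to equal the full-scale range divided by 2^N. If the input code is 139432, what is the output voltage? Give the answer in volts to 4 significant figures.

18.62 V

Full-scale range = 35 V. LSB = 35 V / 2^18.
Output = V_min + (139432/262144) × range = 0 + 0.531891 × 35 V
      = 0 V + 18.6162 V = 18.6162 V.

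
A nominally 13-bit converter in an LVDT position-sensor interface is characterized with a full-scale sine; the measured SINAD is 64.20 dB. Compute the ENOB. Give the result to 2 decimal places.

10.37 bits

ENOB = (SINAD − 1.76) / 6.02 = (64.20 − 1.76) / 6.02 = 62.44 / 6.02 = 10.3721.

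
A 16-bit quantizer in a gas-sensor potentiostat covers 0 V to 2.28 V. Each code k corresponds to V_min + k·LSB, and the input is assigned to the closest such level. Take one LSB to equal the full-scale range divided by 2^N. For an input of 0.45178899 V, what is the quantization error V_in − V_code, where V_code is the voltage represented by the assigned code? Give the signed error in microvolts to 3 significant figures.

+5.54 µV

V_FS = 2.28 V. LSB = 2.28 V / 2^16 ≈ 34.79 µV.
(0.45178899 − (0)) / LSB = 0.45178899 × 65536/2.28 = 12986.1593. Nearest integer: k = 12986.
V_code = 0 + (12986/65536) × 2.28 = 0.45178344727 V.
e = 0.45178899 − (0.45178344727) = +5.54 µV.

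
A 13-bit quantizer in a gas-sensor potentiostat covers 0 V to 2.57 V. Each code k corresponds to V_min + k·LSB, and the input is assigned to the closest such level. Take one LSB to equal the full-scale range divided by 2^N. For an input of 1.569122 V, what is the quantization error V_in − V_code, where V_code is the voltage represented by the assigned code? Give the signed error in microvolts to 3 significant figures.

−109 µV

V_FS = 2.57 V. LSB = 2.57 V / 2^13 ≈ 313.7 µV.
(V_in − V_min)/LSB = (1.569122 − (0)) × 8192/2.57 = 5001.6527 → nearest code k = 5002.
Reconstructed level: 0 + 5002 × 2.57/8192 V = 1.569230957 V.
e = 1.569122 − (1.569230957) = −109 µV.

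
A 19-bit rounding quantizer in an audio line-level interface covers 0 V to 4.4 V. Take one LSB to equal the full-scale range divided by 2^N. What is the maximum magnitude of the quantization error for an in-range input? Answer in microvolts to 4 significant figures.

Span = 4.4 V.
LSB = 4.4 V ÷ 2^19 = 4.4/524288 V = 8.39233 µV.
Worst-case error for round-to-nearest is half an LSB: 4.196 µV.

4.196 µV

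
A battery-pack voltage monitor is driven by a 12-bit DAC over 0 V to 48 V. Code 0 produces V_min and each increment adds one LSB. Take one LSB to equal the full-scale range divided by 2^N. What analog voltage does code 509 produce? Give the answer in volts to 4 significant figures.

5.965 V

Range is 48 V. LSB = 48 V / 2^12.
V_out = V_min + code × LSB = 0 V + 509 × 48 V / 4096
      = 0 V + 5.96484 V = 5.96484 V.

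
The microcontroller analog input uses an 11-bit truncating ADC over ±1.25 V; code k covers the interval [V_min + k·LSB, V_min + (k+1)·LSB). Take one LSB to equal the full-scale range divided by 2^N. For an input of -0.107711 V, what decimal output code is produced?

935

The full-scale span is 1.25 − (-1.25) = 2.5 V. LSB = 2.5 V / 2^11 ≈ 1.221 mV.
code = ⌊(V_in − V_min)/LSB⌋ = ⌊(V_in − V_min) × 2^11 / range⌋
     = ⌊(-0.107711 − (-1.25)) × 2048 / 2.5⌋ = ⌊1.142289 × 2048/2.5⌋
     = ⌊935.763⌋ = 935.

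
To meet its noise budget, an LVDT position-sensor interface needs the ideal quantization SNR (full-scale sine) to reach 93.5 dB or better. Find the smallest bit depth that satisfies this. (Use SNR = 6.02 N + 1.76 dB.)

16 bits

Solving 6.02 N ≥ 93.5 − 1.76: N ≥ 15.239. Round up → N = 16.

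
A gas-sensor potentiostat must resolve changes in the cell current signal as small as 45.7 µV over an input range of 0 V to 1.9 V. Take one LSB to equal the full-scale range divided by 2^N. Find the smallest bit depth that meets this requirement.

16 bits

Full-scale range = 1.9 V.
Required number of levels: 1.9/45.7 µV = 41575; smallest N with 2^N ≥ that is 16.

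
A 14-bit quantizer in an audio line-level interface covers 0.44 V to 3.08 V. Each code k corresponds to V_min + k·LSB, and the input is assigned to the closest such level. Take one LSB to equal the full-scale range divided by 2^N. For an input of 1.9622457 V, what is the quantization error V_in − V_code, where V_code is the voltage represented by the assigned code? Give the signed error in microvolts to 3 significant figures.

+24.0 µV

Span: 3.08 V − (0.44 V) = 2.64 V. LSB = 2.64 V / 2^14 ≈ 161.1 µV.
Position in LSBs: (1.9622457 − (0.44)) × 16384/2.64 = 9447.1491; rounding gives k = 9447.
V_code = 0.44 + (9447/16384) × 2.64 = 1.9622216797 V.
e = 1.9622457 − (1.9622216797) = +24.0 µV.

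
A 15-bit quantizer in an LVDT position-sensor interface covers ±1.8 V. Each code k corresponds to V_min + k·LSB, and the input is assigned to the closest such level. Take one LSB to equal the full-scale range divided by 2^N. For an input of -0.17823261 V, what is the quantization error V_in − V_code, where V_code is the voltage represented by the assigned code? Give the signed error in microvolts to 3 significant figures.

−34.4 µV

Span: 1.8 V − (-1.8 V) = 3.6 V. LSB = 3.6 V / 2^15 ≈ 109.9 µV.
Position in LSBs: (-0.17823261 − (-1.8)) × 32768/3.6 = 14761.6872; rounding gives k = 14762.
Reconstructed level: -1.8 + 14762 × 3.6/32768 V = -0.17819824219 V.
e = -0.17823261 − (-0.17819824219) = −34.4 µV.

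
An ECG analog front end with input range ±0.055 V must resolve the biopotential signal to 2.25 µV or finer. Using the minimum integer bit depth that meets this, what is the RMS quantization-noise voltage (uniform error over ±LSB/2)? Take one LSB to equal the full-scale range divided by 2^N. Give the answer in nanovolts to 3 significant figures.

485 nV

The full-scale span is 0.055 − (-0.055) = 0.11 V.
Required number of levels: 0.11/2.25 µV = 48889; smallest N with 2^N ≥ that is 16.
Step size = 0.11/65536 V = 1.6785 µV.
V_rms = LSB/√12 = 485 nV.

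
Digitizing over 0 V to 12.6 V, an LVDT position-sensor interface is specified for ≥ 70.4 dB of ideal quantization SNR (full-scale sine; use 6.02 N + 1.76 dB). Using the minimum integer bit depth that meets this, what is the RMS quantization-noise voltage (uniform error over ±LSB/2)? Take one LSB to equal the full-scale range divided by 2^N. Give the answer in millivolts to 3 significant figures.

0.888 mV

V_FS = 12.6 V.
Required N = ⌈(70.4 − 1.76)/6.02⌉ = ⌈11.402⌉ = 12.
LSB = 12.6 V / 2^12 = 3.0762 mV.
σ_q = LSB/√12 = 3.0762 mV/3.4641 = 0.888 mV.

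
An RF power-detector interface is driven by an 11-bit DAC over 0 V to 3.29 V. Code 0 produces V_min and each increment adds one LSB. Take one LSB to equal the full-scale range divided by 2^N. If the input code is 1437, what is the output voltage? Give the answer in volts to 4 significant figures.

2.308 V

Range is 3.29 V. LSB = 3.29 V / 2^11.
V_out = V_min + code × LSB = 0 V + 1437 × 3.29 V / 2048
      = 0 + 2.30846 = 2.30846 V.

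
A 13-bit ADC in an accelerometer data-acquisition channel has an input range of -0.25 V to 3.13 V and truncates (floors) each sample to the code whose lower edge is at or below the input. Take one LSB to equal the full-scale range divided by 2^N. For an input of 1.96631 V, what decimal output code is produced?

Range = 3.13 − (-0.25) = 3.38 V. LSB = 3.38 V / 2^13 ≈ 412.6 µV.
V_in − V_min = 1.96631 − (-0.25) = 2.21631 V.
Divide by LSB: 2.21631 × 8192/3.38 = 5371.6010.
Truncating gives code 5371.

5371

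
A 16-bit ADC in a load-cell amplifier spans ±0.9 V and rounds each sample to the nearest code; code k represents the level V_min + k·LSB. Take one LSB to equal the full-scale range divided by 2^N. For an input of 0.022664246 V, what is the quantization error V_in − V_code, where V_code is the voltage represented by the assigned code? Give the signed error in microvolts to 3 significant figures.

+4.94 µV

Range = 0.9 − (-0.9) = 1.8 V. LSB = 1.8 V / 2^16 ≈ 27.47 µV.
(V_in − V_min)/LSB = (0.022664246 − (-0.9)) × 65536/1.8 = 33593.1800 → nearest code k = 33593.
Reconstructed level: -0.9 + 33593 × 1.8/65536 V = 0.022659301758 V.
e = 0.022664246 − (0.022659301758) = +4.94 µV.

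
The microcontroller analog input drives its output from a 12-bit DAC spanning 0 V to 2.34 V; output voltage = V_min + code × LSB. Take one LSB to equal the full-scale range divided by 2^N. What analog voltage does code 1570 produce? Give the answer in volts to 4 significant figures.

Range is 2.34 V. LSB = 2.34 V / 2^12.
Output = V_min + (1570/4096) × range = 0 + 0.383301 × 2.34 V
      = 0 V + 0.896924 V = 0.896924 V.

0.8969 V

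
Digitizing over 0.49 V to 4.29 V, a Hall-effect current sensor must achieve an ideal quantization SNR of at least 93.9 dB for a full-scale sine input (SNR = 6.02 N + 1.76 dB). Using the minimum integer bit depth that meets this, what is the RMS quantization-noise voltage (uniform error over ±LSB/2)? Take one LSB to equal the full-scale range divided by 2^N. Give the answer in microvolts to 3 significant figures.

The full-scale span is 4.29 − (0.49) = 3.8 V.
N ≥ (93.9 − 1.76)/6.02 = 15.306 → N_min = 16.
One LSB is 3.8 V / 65536 = 57.983 µV.
RMS noise = LSB/√12 = 16.7 µV.

16.7 µV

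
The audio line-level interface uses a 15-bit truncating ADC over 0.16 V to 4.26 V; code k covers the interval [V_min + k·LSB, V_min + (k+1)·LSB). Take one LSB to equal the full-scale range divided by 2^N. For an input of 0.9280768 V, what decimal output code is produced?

The full-scale span is 4.26 − (0.16) = 4.1 V. LSB = 4.1 V / 2^15 ≈ 125.1 µV.
(V_in − V_min) × 2^15/range = (0.9280768 − (0.16)) × 32768/4.1 = 6138.620.
Floor → code = 6138.

6138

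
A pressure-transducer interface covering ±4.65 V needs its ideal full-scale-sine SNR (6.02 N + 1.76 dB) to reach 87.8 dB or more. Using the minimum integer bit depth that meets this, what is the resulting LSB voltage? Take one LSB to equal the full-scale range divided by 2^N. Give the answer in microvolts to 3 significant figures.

284 µV

Full-scale range = 4.65 V − (-4.65 V) = 9.3 V.
Solving 6.02 N ≥ 87.8 − 1.76: N ≥ 14.292. Round up → N = 15.
Step size = 9.3/32768 V = 284 µV.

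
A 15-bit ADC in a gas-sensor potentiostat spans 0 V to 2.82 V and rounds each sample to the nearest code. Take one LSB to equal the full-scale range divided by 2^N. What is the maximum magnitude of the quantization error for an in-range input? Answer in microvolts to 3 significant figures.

43.0 µV

Range is 2.82 V.
LSB = 2.82 V ÷ 2^15 = 2.82/32768 V = 86.060 µV.
Worst-case error for round-to-nearest is half an LSB: 43.0 µV.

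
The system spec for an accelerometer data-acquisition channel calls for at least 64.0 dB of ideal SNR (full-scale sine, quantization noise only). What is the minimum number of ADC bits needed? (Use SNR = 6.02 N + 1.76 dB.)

11 bits

N ≥ (64.0 − 1.76)/6.02 = 10.339 → N_min = 11.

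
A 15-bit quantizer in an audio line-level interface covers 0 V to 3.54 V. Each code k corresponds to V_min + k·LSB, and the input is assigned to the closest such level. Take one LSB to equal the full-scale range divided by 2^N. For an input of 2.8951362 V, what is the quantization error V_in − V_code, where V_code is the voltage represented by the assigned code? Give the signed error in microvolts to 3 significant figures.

−19.4 µV

V_FS = 3.54 V. LSB = 3.54 V / 2^15 ≈ 108.0 µV.
Position in LSBs: (2.8951362 − (0)) × 32768/3.54 = 26798.8201; rounding gives k = 26799.
V_code = V_min + k × range/2^15 = 0 + 26799 × 3.54/32768 = 2.8951556396 V.
Error = V_in − V_code = 2.8951362 − (2.8951556396) = −19.4 µV.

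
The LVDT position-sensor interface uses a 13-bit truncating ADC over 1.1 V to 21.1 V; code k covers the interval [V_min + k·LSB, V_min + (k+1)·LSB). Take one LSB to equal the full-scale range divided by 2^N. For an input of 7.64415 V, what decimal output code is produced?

Range = 21.1 − (1.1) = 20 V. LSB = 20 V / 2^13 ≈ 2.441 mV.
code = ⌊(V_in − V_min)/LSB⌋ = ⌊(V_in − V_min) × 2^13 / range⌋
     = ⌊(7.64415 − (1.1)) × 8192 / 20⌋ = ⌊6.54415 × 8192/20⌋
     = ⌊2680.484⌋ = 2680.

2680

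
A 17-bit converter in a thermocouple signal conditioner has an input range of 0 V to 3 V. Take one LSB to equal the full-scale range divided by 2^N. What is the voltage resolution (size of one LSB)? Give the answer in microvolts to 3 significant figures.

Range is 3 V.
2^17 = 131072 levels.
LSB = 3 V ÷ 2^17 = 3/131072 V = 22.9 µV.

22.9 µV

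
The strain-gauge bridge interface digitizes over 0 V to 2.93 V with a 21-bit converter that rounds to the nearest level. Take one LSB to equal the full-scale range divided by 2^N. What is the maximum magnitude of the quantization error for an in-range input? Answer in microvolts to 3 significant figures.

0.699 µV

Span = 2.93 V.
LSB = 2.93 V / 2^21 = 1.3971 µV.
A rounding quantizer has |error| ≤ LSB/2 = 0.699 µV.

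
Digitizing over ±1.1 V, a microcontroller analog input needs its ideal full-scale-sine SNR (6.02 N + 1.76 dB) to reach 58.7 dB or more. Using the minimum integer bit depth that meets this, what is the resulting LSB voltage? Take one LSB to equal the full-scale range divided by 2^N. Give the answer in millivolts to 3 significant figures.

Span: 1.1 V − (-1.1 V) = 2.2 V.
Required N = ⌈(58.7 − 1.76)/6.02⌉ = ⌈9.458⌉ = 10.
LSB = 2.2 V / 2^10 = 2.15 mV.

2.15 mV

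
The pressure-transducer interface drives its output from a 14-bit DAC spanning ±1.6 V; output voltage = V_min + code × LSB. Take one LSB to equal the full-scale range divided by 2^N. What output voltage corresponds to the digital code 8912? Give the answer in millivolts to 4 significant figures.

140.6 mV

The full-scale span is 1.6 − (-1.6) = 3.2 V. LSB = 3.2 V / 2^14.
V_out = V_min + code × LSB = -1.6 V + 8912 × 3.2 V / 16384
      = -1.6 V + 1.74063 V = 0.140625 V.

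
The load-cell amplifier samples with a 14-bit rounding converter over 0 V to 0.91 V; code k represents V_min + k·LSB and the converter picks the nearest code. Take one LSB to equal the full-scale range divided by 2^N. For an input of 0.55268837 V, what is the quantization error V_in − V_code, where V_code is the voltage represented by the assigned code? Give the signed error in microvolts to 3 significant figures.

Span = 0.91 V. LSB = 0.91 V / 2^14 ≈ 55.54 µV.
(0.55268837 − (0)) / LSB = 0.55268837 × 16384/0.91 = 9950.8201. Nearest integer: k = 9951.
Reconstructed level: 0 + 9951 × 0.91/16384 V = 0.55269836426 V.
e = 0.55268837 − (0.55269836426) = −9.99 µV.

−9.99 µV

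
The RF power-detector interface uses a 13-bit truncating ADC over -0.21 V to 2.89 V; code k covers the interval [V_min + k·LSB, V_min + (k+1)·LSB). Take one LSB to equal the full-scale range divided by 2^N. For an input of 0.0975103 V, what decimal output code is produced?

Range = 2.89 − (-0.21) = 3.1 V. LSB = 3.1 V / 2^13 ≈ 378.4 µV.
(V_in − V_min) × 2^13/range = (0.0975103 − (-0.21)) × 8192/3.1 = 812.621.
Floor → code = 812.

812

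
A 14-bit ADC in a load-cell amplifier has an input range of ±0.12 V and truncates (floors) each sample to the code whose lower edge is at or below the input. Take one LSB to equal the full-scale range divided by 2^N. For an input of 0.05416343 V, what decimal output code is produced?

11889

Range = 0.12 − (-0.12) = 0.24 V. LSB = 0.24 V / 2^14 ≈ 14.65 µV.
code = ⌊(V_in − V_min)/LSB⌋ = ⌊(V_in − V_min) × 2^14 / range⌋
     = ⌊(0.05416343 − (-0.12)) × 16384 / 0.24⌋ = ⌊0.17416343 × 16384/0.24⌋
     = ⌊11889.557⌋ = 11889.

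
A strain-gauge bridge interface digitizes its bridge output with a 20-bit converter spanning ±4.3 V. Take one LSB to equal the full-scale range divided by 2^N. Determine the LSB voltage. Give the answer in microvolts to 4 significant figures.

Full-scale range = 4.3 V − (-4.3 V) = 8.6 V.
Number of codes = 2^20 = 1048576.
LSB = 8.6 V ÷ 2^20 = 8.6/1048576 V = 8.202 µV.

8.202 µV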